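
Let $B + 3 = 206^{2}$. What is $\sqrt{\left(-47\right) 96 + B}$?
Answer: $\sqrt{37921} \approx 194.73$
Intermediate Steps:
$B = 42433$ ($B = -3 + 206^{2} = -3 + 42436 = 42433$)
$\sqrt{\left(-47\right) 96 + B} = \sqrt{\left(-47\right) 96 + 42433} = \sqrt{-4512 + 42433} = \sqrt{37921}$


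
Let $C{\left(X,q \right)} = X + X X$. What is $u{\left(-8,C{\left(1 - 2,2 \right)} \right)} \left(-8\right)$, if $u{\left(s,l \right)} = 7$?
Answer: $-56$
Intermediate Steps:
$C{\left(X,q \right)} = X + X^{2}$
$u{\left(-8,C{\left(1 - 2,2 \right)} \right)} \left(-8\right) = 7 \left(-8\right) = -56$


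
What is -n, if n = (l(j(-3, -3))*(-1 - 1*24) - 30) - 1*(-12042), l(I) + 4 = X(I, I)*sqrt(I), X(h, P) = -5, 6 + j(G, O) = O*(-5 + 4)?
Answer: -12112 - 125*I*sqrt(3) ≈ -12112.0 - 216.51*I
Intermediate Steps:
j(G, O) = -6 - O (j(G, O) = -6 + O*(-5 + 4) = -6 + O*(-1) = -6 - O)
l(I) = -4 - 5*sqrt(I)
n = 12112 + 125*I*sqrt(3) (n = ((-4 - 5*sqrt(-6 - 1*(-3)))*(-1 - 1*24) - 30) - 1*(-12042) = ((-4 - 5*sqrt(-6 + 3))*(-1 - 24) - 30) + 12042 = ((-4 - 5*I*sqrt(3))*(-25) - 30) + 12042 = ((100 + 125*I*sqrt(3)) - 30) + 12042 = (70 + 125*I*sqrt(3)) + 12042 = 12112 + 125*I*sqrt(3) ≈ 12112.0 + 216.51*I)
-n = -(12112 + 125*I*sqrt(3)) = -12112 - 125*I*sqrt(3)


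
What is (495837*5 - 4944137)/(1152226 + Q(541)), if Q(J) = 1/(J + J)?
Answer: -381011152/178101219 ≈ -2.1393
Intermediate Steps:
Q(J) = 1/(2*J)
(495837*5 - 4944137)/(1152226 + Q(541)) = (495837*5 - 4944137)/(1152226 + (½)/541) = (2479185 - 4944137)/(1152226 + (½)*(1/541)) = -2464952/(1152226 + 1/1082) = -2464952/1246708533/1082 = -2464952*1082/1246708533 = -381011152/178101219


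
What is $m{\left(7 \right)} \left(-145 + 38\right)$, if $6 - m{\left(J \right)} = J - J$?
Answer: $-642$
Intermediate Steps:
$m{\left(J \right)} = 6$ ($m{\left(J \right)} = 6 - \left(J - J\right) = 6 - 0 = 6 + 0 = 6$)
$m{\left(7 \right)} \left(-145 + 38\right) = 6 \left(-145 + 38\right) = 6 \left(-107\right) = -642$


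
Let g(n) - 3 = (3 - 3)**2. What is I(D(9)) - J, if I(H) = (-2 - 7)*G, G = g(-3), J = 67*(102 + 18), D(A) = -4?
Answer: -8067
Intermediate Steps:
g(n) = 3 (g(n) = 3 + (3 - 3)**2 = 3 + 0**2 = 3 + 0 = 3)
J = 8040 (J = 67*120 = 8040)
G = 3
I(H) = -27 (I(H) = (-2 - 7)*3 = -9*3 = -27)
I(D(9)) - J = -27 - 1*8040 = -27 - 8040 = -8067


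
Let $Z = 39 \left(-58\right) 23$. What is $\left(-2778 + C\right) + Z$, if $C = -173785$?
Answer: $-228589$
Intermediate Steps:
$Z = -52026$ ($Z = \left(-2262\right) 23 = -52026$)
$\left(-2778 + C\right) + Z = \left(-2778 - 173785\right) - 52026 = -176563 - 52026 = -228589$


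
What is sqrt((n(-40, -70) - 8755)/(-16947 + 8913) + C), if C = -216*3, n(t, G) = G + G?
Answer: I*sqrt(4639310962)/2678 ≈ 25.434*I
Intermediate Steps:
n(t, G) = 2*G
C = -648
sqrt((n(-40, -70) - 8755)/(-16947 + 8913) + C) = sqrt((2*(-70) - 8755)/(-16947 + 8913) - 648) = sqrt((-140 - 8755)/(-8034) - 648) = sqrt(-8895*(-1/8034) - 648) = sqrt(2965/2678 - 648) = sqrt(-1732379/2678) = I*sqrt(4639310962)/2678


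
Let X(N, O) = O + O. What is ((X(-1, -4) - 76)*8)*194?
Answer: -130368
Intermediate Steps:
X(N, O) = 2*O
((X(-1, -4) - 76)*8)*194 = ((2*(-4) - 76)*8)*194 = ((-8 - 76)*8)*194 = -84*8*194 = -672*194 = -130368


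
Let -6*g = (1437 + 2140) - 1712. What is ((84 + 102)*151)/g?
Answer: -168516/1865 ≈ -90.357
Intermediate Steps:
g = -1865/6 (g = -((1437 + 2140) - 1712)/6 = -(3577 - 1712)/6 = -⅙*1865 = -1865/6 ≈ -310.83)
((84 + 102)*151)/g = ((84 + 102)*151)/(-1865/6) = (186*151)*(-6/1865) = 28086*(-6/1865) = -168516/1865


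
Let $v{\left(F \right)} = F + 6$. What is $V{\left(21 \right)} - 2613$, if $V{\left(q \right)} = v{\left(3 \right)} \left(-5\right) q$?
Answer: $-3558$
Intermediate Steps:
$v{\left(F \right)} = 6 + F$
$V{\left(q \right)} = - 45 q$ ($V{\left(q \right)} = \left(6 + 3\right) \left(-5\right) q = 9 \left(-5\right) q = - 45 q$)
$V{\left(21 \right)} - 2613 = \left(-45\right) 21 - 2613 = -945 - 2613 = -3558$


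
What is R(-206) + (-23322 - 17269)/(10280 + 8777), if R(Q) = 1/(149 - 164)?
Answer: -627922/285855 ≈ -2.1966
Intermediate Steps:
R(Q) = -1/15 (R(Q) = 1/(-15) = -1/15)
R(-206) + (-23322 - 17269)/(10280 + 8777) = -1/15 + (-23322 - 17269)/(10280 + 8777) = -1/15 - 40591/19057 = -627922/285855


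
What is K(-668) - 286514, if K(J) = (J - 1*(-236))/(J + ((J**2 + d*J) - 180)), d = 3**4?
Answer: -28025940046/97817 ≈ -2.8651e+5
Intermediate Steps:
d = 81
K(J) = (236 + J)/(-180 + J**2 + 82*J) (K(J) = (J - 1*(-236))/(J + ((J**2 + 81*J) - 180)) = (J + 236)/(J + (-180 + J**2 + 81*J)) = (236 + J)/(-180 + J**2 + 82*J))
K(-668) - 286514 = (236 - 668)/(-180 + (-668)**2 + 82*(-668)) - 286514 = -432/(-180 + 446224 - 54776) - 286514 = -432/391268 - 286514 = (1/391268)*(-432) - 286514 = -108/97817 - 286514 = -28025940046/97817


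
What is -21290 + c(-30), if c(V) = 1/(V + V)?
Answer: -1277401/60 ≈ -21290.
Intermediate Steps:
c(V) = 1/(2*V)
-21290 + c(-30) = -21290 + (1/2)/(-30) = -21290 + (1/2)*(-1/30) = -21290 - 1/60 = -1277401/60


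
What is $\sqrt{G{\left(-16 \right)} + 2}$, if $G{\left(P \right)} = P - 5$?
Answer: $i \sqrt{19} \approx 4.3589 i$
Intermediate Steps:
$G{\left(P \right)} = -5 + P$
$\sqrt{G{\left(-16 \right)} + 2} = \sqrt{\left(-5 - 16\right) + 2} = \sqrt{-21 + 2} = \sqrt{-19} = i \sqrt{19}$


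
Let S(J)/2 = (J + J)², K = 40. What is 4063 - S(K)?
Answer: -8737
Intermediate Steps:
S(J) = 8*J² (S(J) = 2*(J + J)² = 2*(2*J)² = 2*(4*J²) = 8*J²)
4063 - S(K) = 4063 - 8*40² = 4063 - 8*1600 = 4063 - 1*12800 = 4063 - 12800 = -8737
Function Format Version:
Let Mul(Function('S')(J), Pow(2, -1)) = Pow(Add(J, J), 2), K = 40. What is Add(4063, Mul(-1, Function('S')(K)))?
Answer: -8737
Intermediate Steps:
Function('S')(J) = Mul(8, Pow(J, 2)) (Function('S')(J) = Mul(2, Pow(Add(J, J), 2)) = Mul(2, Pow(Mul(2, J), 2)) = Mul(2, Mul(4, Pow(J, 2))) = Mul(8, Pow(J, 2)))
Add(4063, Mul(-1, Function('S')(K))) = Add(4063, Mul(-1, Mul(8, Pow(40, 2)))) = Add(4063, Mul(-1, Mul(8, 1600))) = Add(4063, Mul(-1, 12800)) = Add(4063, -12800) = -8737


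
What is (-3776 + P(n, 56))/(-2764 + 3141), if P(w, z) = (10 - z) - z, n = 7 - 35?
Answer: -3878/377 ≈ -10.286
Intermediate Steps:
n = -28
P(w, z) = 10 - 2*z
(-3776 + P(n, 56))/(-2764 + 3141) = (-3776 + (10 - 2*56))/(-2764 + 3141) = (-3776 + (10 - 112))/377 = (-3776 - 102)*(1/377) = -3878*1/377 = -3878/377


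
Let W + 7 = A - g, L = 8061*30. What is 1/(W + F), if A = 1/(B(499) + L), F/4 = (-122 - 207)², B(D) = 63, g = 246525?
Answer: 241893/45096595777 ≈ 5.3639e-6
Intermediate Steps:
F = 432964 (F = 4*(-122 - 207)² = 4*(-329)² = 4*108241 = 432964)
L = 241830
A = 1/241893 (A = 1/(63 + 241830) = 1/241893 ≈ 4.1341e-6)
W = -59634365075/241893 (W = -7 + (1/241893 - 1*246525) = -7 + (1/241893 - 246525) = -7 - 59632671824/241893 = -59634365075/241893 ≈ -2.4653e+5)
1/(W + F) = 1/(-59634365075/241893 + 432964) = 1/(45096595777/241893) = 241893/45096595777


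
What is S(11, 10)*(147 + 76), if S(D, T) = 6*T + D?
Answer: 15833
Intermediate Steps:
S(D, T) = D + 6*T
S(11, 10)*(147 + 76) = (11 + 6*10)*(147 + 76) = (11 + 60)*223 = 71*223 = 15833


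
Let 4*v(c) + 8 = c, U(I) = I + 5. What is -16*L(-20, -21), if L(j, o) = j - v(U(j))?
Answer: 228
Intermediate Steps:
U(I) = 5 + I
v(c) = -2 + c/4
L(j, o) = ¾ + 3*j/4 (L(j, o) = j - (-2 + (5 + j)/4) = j - (-2 + (5/4 + j/4)) = j - (-¾ + j/4) = j + (¾ - j/4) = ¾ + 3*j/4)
-16*L(-20, -21) = -16*(¾ + (¾)*(-20)) = -16*(¾ - 15) = -16*(-57/4) = 228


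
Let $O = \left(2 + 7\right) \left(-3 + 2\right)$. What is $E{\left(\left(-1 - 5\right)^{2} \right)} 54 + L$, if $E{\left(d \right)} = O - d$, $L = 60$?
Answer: $-2370$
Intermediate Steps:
$O = -9$ ($O = 9 \left(-1\right) = -9$)
$E{\left(d \right)} = -9 - d$
$E{\left(\left(-1 - 5\right)^{2} \right)} 54 + L = \left(-9 - \left(-1 - 5\right)^{2}\right) 54 + 60 = \left(-9 - \left(-6\right)^{2}\right) 54 + 60 = \left(-9 - 36\right) 54 + 60 = \left(-45\right) 54 + 60 = -2430 + 60 = -2370$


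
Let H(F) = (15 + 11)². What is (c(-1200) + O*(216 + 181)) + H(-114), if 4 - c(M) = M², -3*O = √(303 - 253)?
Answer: -1439320 - 1985*√2/3 ≈ -1.4403e+6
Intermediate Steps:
H(F) = 676 (H(F) = 26² = 676)
O = -5*√2/3 (O = -√(303 - 253)/3 = -5*√2/3 ≈ -2.3570)
c(M) = 4 - M²
(c(-1200) + O*(216 + 181)) + H(-114) = ((4 - 1*(-1200)²) + (-5*√2/3)*(216 + 181)) + 676 = ((4 - 1*1440000) - 5*√2/3*397) + 676 = ((4 - 1440000) - 1985*√2/3) + 676 = (-1439996 - 1985*√2/3) + 676 = -1439320 - 1985*√2/3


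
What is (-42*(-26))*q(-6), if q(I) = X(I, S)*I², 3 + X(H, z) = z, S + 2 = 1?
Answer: -157248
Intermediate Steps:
S = -1 (S = -2 + 1 = -1)
X(H, z) = -3 + z
q(I) = -4*I² (q(I) = (-3 - 1)*I² = -4*I²)
(-42*(-26))*q(-6) = (-42*(-26))*(-4*(-6)²) = 1092*(-4*36) = 1092*(-144) = -157248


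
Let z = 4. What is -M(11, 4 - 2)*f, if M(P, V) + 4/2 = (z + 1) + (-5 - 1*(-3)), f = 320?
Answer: -320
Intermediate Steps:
M(P, V) = 1 (M(P, V) = -2 + ((4 + 1) + (-5 - 1*(-3))) = -2 + (5 + (-5 + 3)) = -2 + (5 - 2) = -2 + 3 = 1)
-M(11, 4 - 2)*f = -320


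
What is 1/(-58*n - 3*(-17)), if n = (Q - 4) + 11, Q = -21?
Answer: 1/863 ≈ 0.0011587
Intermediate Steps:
n = -14 (n = (-21 - 4) + 11 = -25 + 11 = -14)
1/(-58*n - 3*(-17)) = 1/(-58*(-14) - 3*(-17)) = 1/(812 + 51) = 1/863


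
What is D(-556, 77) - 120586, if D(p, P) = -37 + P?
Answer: -120546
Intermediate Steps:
D(-556, 77) - 120586 = (-37 + 77) - 120586 = 40 - 120586 = -120546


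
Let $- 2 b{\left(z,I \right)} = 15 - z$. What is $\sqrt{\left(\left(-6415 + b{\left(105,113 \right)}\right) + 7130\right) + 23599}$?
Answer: $\sqrt{24359} \approx 156.07$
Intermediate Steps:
$b{\left(z,I \right)} = - \frac{15}{2} + \frac{z}{2}$ ($b{\left(z,I \right)} = - \frac{15 - z}{2} = - \frac{15}{2} + \frac{z}{2}$)
$\sqrt{\left(\left(-6415 + b{\left(105,113 \right)}\right) + 7130\right) + 23599} = \sqrt{\left(\left(-6415 + \left(- \frac{15}{2} + \frac{1}{2} \cdot 105\right)\right) + 7130\right) + 23599} = \sqrt{\left(\left(-6415 + \left(- \frac{15}{2} + \frac{105}{2}\right)\right) + 7130\right) + 23599} = \sqrt{\left(\left(-6415 + 45\right) + 7130\right) + 23599} = \sqrt{\left(-6370 + 7130\right) + 23599} = \sqrt{760 + 23599} = \sqrt{24359}$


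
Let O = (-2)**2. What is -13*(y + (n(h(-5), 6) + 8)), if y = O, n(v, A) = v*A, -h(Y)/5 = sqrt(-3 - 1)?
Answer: -156 + 780*I ≈ -156.0 + 780.0*I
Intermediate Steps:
h(Y) = -10*I (h(Y) = -5*sqrt(-3 - 1) = -10*I)
O = 4
n(v, A) = A*v
y = 4
-13*(y + (n(h(-5), 6) + 8)) = -13*(4 + (6*(-10*I) + 8)) = -13*(4 + (-60*I + 8)) = -13*(4 + (8 - 60*I)) = -13*(12 - 60*I) = -156 + 780*I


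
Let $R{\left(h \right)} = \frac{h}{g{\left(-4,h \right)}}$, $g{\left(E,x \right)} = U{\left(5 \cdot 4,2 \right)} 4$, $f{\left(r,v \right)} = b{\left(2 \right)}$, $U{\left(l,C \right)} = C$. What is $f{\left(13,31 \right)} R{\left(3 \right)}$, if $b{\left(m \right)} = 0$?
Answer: $0$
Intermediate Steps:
$f{\left(r,v \right)} = 0$
$g{\left(E,x \right)} = 8$ ($g{\left(E,x \right)} = 2 \cdot 4 = 8$)
$R{\left(h \right)} = \frac{h}{8}$
$f{\left(13,31 \right)} R{\left(3 \right)} = 0 \cdot \frac{1}{8} \cdot 3 = 0 \cdot \frac{3}{8} = 0$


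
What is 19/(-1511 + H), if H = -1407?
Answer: -19/2918 ≈ -0.0065113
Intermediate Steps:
19/(-1511 + H) = 19/(-1511 - 1407) = 19/(-2918) = -1/2918*19 = -19/2918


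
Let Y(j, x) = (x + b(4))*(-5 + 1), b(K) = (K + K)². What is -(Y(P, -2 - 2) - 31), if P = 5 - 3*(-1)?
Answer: 271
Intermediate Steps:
b(K) = 4*K² (b(K) = (2*K)² = 4*K²)
P = 8 (P = 5 + 3 = 8)
Y(j, x) = -256 - 4*x (Y(j, x) = (x + 4*4²)*(-5 + 1) = (x + 4*16)*(-4) = (x + 64)*(-4) = (64 + x)*(-4) = -256 - 4*x)
-(Y(P, -2 - 2) - 31) = -((-256 - 4*(-2 - 2)) - 31) = -((-256 - 4*(-4)) - 31) = -((-256 + 16) - 31) = -(-240 - 31) = -1*(-271) = 271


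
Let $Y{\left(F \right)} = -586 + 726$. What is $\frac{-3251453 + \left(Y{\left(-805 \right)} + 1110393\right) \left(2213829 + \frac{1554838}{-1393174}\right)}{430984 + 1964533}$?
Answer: $\frac{1712577020891549821}{1668686000479} \approx 1.0263 \cdot 10^{6}$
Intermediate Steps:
$Y{\left(F \right)} = 140$
$\frac{-3251453 + \left(Y{\left(-805 \right)} + 1110393\right) \left(2213829 + \frac{1554838}{-1393174}\right)}{430984 + 1964533} = \frac{-3251453 + \left(140 + 1110393\right) \left(2213829 + \frac{1554838}{-1393174}\right)}{430984 + 1964533} = \frac{-3251453 + 1110533 \left(2213829 + 1554838 \left(- \frac{1}{1393174}\right)\right)}{2395517} = \left(-3251453 + 1110533 \left(2213829 - \frac{777419}{696587}\right)\right) \frac{1}{2395517} = \left(-3251453 + 1110533 \cdot \frac{1542123724204}{696587}\right) \frac{1}{2395517} = \left(-3251453 + \frac{1712579285811440732}{696587}\right) \frac{1}{2395517} = \frac{1712577020891549821}{696587} \cdot \frac{1}{2395517} = \frac{1712577020891549821}{1668686000479}$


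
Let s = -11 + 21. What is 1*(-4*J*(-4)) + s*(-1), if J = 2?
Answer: 22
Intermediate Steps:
s = 10
1*(-4*J*(-4)) + s*(-1) = 1*(-4*2*(-4)) + 10*(-1) = 1*(-8*(-4)) - 10 = 1*32 - 10 = 32 - 10 = 22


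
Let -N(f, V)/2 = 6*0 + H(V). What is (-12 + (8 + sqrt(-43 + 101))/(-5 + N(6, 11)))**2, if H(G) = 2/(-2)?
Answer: (44 + sqrt(58))**2/9 ≈ 296.02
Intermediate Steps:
H(G) = -1 (H(G) = 2*(-1/2) = -1)
N(f, V) = 2 (N(f, V) = -2*(6*0 - 1) = -2*(0 - 1) = -2*(-1) = 2)
(-12 + (8 + sqrt(-43 + 101))/(-5 + N(6, 11)))**2 = (-12 + (8 + sqrt(-43 + 101))/(-5 + 2))**2 = (-12 + (8 + sqrt(58))/(-3))**2 = (-12 + (8 + sqrt(58))*(-1/3))**2 = (-12 + (-8/3 - sqrt(58)/3))**2 = (-44/3 - sqrt(58)/3)**2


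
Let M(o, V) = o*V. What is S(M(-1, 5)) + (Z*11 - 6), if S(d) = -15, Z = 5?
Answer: 34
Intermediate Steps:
M(o, V) = V*o
S(M(-1, 5)) + (Z*11 - 6) = -15 + (5*11 - 6) = -15 + (55 - 6) = -15 + 49 = 34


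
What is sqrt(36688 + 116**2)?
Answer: 4*sqrt(3134) ≈ 223.93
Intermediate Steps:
sqrt(36688 + 116**2) = sqrt(36688 + 13456) = sqrt(50144) = 4*sqrt(3134)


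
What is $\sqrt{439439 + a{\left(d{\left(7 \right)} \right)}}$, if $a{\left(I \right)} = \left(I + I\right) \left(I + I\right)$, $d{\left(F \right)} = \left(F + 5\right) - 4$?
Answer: $3 \sqrt{48855} \approx 663.09$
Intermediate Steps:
$d{\left(F \right)} = 1 + F$ ($d{\left(F \right)} = \left(5 + F\right) - 4 = 1 + F$)
$a{\left(I \right)} = 4 I^{2}$ ($a{\left(I \right)} = 2 I 2 I = 4 I^{2}$)
$\sqrt{439439 + a{\left(d{\left(7 \right)} \right)}} = \sqrt{439439 + 4 \left(1 + 7\right)^{2}} = \sqrt{439439 + 4 \cdot 8^{2}} = \sqrt{439439 + 4 \cdot 64} = \sqrt{439439 + 256} = \sqrt{439695} = 3 \sqrt{48855}$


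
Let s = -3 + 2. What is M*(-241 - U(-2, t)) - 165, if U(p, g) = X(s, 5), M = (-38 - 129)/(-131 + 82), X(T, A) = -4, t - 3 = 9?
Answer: -47664/49 ≈ -972.73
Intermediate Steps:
t = 12 (t = 3 + 9 = 12)
s = -1
M = 167/49 (M = -167/(-49) = -167*(-1/49) = 167/49 ≈ 3.4082)
U(p, g) = -4
M*(-241 - U(-2, t)) - 165 = 167*(-241 - 1*(-4))/49 - 165 = 167*(-241 + 4)/49 - 165 = (167/49)*(-237) - 165 = -39579/49 - 165 = -47664/49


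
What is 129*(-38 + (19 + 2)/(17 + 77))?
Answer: -458079/94 ≈ -4873.2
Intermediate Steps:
129*(-38 + (19 + 2)/(17 + 77)) = 129*(-38 + 21/94) = 129*(-3551/94) = -458079/94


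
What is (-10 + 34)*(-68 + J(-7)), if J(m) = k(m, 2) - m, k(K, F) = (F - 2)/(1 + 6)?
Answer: -1464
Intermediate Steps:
k(K, F) = -2/7 + F/7 (k(K, F) = (-2 + F)/7 = (-2 + F)*(⅐) = -2/7 + F/7)
J(m) = -m (J(m) = (-2/7 + (⅐)*2) - m = (-2/7 + 2/7) - m = 0 - m = -m)
(-10 + 34)*(-68 + J(-7)) = (-10 + 34)*(-68 - 1*(-7)) = 24*(-68 + 7) = 24*(-61) = -1464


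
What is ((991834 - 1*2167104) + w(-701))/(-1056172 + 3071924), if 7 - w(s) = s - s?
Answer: -1175263/2015752 ≈ -0.58304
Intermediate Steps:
w(s) = 7 (w(s) = 7 - (s - s) = 7 - 1*0 = 7 + 0 = 7)
((991834 - 1*2167104) + w(-701))/(-1056172 + 3071924) = ((991834 - 1*2167104) + 7)/(-1056172 + 3071924) = ((991834 - 2167104) + 7)/2015752 = (-1175270 + 7)*(1/2015752) = -1175263*1/2015752 = -1175263/2015752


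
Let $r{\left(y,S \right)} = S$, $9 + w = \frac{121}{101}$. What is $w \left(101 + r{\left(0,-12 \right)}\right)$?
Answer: $- \frac{70132}{101} \approx -694.38$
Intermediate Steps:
$w = - \frac{788}{101}$ ($w = -9 + \frac{121}{101} = - \frac{788}{101} \approx -7.802$)
$w \left(101 + r{\left(0,-12 \right)}\right) = - \frac{788 \left(101 - 12\right)}{101} = \left(- \frac{788}{101}\right) 89 = - \frac{70132}{101}$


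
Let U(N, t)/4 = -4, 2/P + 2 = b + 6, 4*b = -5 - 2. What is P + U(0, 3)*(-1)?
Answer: 152/9 ≈ 16.889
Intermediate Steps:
b = -7/4 (b = (-5 - 2)/4 = (¼)*(-7) = -7/4 ≈ -1.7500)
P = 8/9 (P = 2/(-2 + (-7/4 + 6)) = 2/(-2 + 17/4) = 2/(9/4) = 2*(4/9) = 8/9 ≈ 0.88889)
U(N, t) = -16 (U(N, t) = 4*(-4) = -16)
P + U(0, 3)*(-1) = 8/9 - 16*(-1) = 8/9 + 16 = 152/9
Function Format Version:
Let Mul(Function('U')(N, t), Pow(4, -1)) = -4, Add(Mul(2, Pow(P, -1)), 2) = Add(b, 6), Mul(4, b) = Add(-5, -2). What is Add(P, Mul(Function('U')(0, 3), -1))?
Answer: Rational(152, 9) ≈ 16.889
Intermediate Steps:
b = Rational(-7, 4) (b = Mul(Rational(1, 4), Add(-5, -2)) = Mul(Rational(1, 4), -7) = Rational(-7, 4) ≈ -1.7500)
P = Rational(8, 9) (P = Mul(2, Pow(Add(-2, Add(Rational(-7, 4), 6)), -1)) = Mul(2, Pow(Add(-2, Rational(17, 4)), -1)) = Mul(2, Pow(Rational(9, 4), -1)) = Mul(2, Rational(4, 9)) = Rational(8, 9) ≈ 0.88889)
Function('U')(N, t) = -16 (Function('U')(N, t) = Mul(4, -4) = -16)
Add(P, Mul(Function('U')(0, 3), -1)) = Add(Rational(8, 9), Mul(-16, -1)) = Add(Rational(8, 9), 16) = Rational(152, 9)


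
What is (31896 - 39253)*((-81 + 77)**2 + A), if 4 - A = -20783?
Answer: -153047671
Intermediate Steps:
A = 20787 (A = 4 - 1*(-20783) = 4 + 20783 = 20787)
(31896 - 39253)*((-81 + 77)**2 + A) = (31896 - 39253)*((-81 + 77)**2 + 20787) = -7357*((-4)**2 + 20787) = -7357*(16 + 20787) = -7357*20803 = -153047671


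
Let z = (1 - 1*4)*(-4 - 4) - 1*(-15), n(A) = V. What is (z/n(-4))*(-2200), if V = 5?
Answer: -17160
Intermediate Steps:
n(A) = 5
z = 39 (z = (1 - 4)*(-8) + 15 = -3*(-8) + 15 = 24 + 15 = 39)
(z/n(-4))*(-2200) = (39/5)*(-2200) = -17160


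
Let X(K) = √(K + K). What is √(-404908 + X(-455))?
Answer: √(-404908 + I*√910) ≈ 0.024 + 636.32*I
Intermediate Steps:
X(K) = √2*√K (X(K) = √(2*K) = √2*√K)
√(-404908 + X(-455)) = √(-404908 + √2*√(-455)) = √(-404908 + √2*(I*√455)) = √(-404908 + I*√910)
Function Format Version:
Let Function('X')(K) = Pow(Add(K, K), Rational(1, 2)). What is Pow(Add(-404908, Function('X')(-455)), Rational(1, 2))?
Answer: Pow(Add(-404908, Mul(I, Pow(910, Rational(1, 2)))), Rational(1, 2)) ≈ Add(0.024, Mul(636.32, I))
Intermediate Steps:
Function('X')(K) = Mul(Pow(2, Rational(1, 2)), Pow(K, Rational(1, 2))) (Function('X')(K) = Pow(Mul(2, K), Rational(1, 2)) = Mul(Pow(2, Rational(1, 2)), Pow(K, Rational(1, 2))))
Pow(Add(-404908, Function('X')(-455)), Rational(1, 2)) = Pow(Add(-404908, Mul(Pow(2, Rational(1, 2)), Pow(-455, Rational(1, 2)))), Rational(1, 2)) = Pow(Add(-404908, Mul(Pow(2, Rational(1, 2)), Mul(I, Pow(455, Rational(1, 2))))), Rational(1, 2)) = Pow(Add(-404908, Mul(I, Pow(910, Rational(1, 2)))), Rational(1, 2))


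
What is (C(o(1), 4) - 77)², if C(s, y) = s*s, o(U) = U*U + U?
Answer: 5329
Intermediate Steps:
o(U) = U + U² (o(U) = U² + U = U + U²)
C(s, y) = s²
(C(o(1), 4) - 77)² = ((1*(1 + 1))² - 77)² = ((1*2)² - 77)² = (2² - 77)² = (4 - 77)² = (-73)² = 5329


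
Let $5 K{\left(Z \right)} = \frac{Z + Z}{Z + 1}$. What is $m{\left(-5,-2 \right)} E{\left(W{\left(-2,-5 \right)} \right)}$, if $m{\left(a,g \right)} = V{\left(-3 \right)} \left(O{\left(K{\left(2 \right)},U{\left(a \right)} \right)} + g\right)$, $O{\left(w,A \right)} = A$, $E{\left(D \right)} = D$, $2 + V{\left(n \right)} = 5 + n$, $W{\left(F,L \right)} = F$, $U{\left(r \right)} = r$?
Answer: $0$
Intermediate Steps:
$V{\left(n \right)} = 3 + n$ ($V{\left(n \right)} = -2 + \left(5 + n\right) = 3 + n$)
$K{\left(Z \right)} = \frac{2 Z}{5 \left(1 + Z\right)}$ ($K{\left(Z \right)} = \frac{\left(Z + Z\right) \frac{1}{Z + 1}}{5} = \frac{2 Z \frac{1}{1 + Z}}{5} = \frac{2 Z}{5 \left(1 + Z\right)}$)
$m{\left(a,g \right)} = 0$ ($m{\left(a,g \right)} = \left(3 - 3\right) \left(a + g\right) = 0 \left(a + g\right) = 0$)
$m{\left(-5,-2 \right)} E{\left(W{\left(-2,-5 \right)} \right)} = 0 \left(-2\right) = 0$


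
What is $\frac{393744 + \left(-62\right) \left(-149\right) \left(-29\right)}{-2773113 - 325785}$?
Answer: $- \frac{62921}{1549449} \approx -0.040609$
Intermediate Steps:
$\frac{393744 + \left(-62\right) \left(-149\right) \left(-29\right)}{-2773113 - 325785} = \frac{393744 + 9238 \left(-29\right)}{-3098898} = \left(393744 - 267902\right) \left(- \frac{1}{3098898}\right) = 125842 \left(- \frac{1}{3098898}\right) = - \frac{62921}{1549449}$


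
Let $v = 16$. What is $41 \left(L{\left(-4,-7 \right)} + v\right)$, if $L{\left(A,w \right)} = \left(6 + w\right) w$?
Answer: $943$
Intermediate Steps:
$L{\left(A,w \right)} = w \left(6 + w\right)$
$41 \left(L{\left(-4,-7 \right)} + v\right) = 41 \left(- 7 \left(6 - 7\right) + 16\right) = 41 \left(\left(-7\right) \left(-1\right) + 16\right) = 41 \left(7 + 16\right) = 41 \cdot 23 = 943$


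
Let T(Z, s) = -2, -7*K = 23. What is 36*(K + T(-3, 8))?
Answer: -1332/7 ≈ -190.29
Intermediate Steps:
K = -23/7 (K = -1/7*23 = -23/7 ≈ -3.2857)
36*(K + T(-3, 8)) = 36*(-23/7 - 2) = 36*(-37/7) = -1332/7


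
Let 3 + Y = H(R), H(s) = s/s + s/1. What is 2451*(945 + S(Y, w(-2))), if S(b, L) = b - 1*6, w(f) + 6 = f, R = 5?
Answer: 2308842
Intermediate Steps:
w(f) = -6 + f
H(s) = 1 + s (H(s) = 1 + s*1 = 1 + s)
Y = 3 (Y = -3 + (1 + 5) = -3 + 6 = 3)
S(b, L) = -6 + b (S(b, L) = b - 6 = -6 + b)
2451*(945 + S(Y, w(-2))) = 2451*(945 + (-6 + 3)) = 2451*(945 - 3) = 2451*942 = 2308842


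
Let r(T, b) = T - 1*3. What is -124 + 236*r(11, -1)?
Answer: 1764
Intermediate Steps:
r(T, b) = -3 + T (r(T, b) = T - 3 = -3 + T)
-124 + 236*r(11, -1) = -124 + 236*(-3 + 11) = -124 + 236*8 = -124 + 1888 = 1764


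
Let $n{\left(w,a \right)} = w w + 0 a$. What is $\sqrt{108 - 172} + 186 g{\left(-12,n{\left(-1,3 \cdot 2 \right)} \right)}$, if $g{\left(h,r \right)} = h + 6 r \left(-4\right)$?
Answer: $-6696 + 8 i \approx -6696.0 + 8.0 i$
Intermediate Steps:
$n{\left(w,a \right)} = w^{2}$ ($n{\left(w,a \right)} = w^{2} + 0 = w^{2}$)
$g{\left(h,r \right)} = h - 24 r$ ($g{\left(h,r \right)} = h + 6 \left(- 4 r\right) = h - 24 r$)
$\sqrt{108 - 172} + 186 g{\left(-12,n{\left(-1,3 \cdot 2 \right)} \right)} = \sqrt{108 - 172} + 186 \left(-12 - 24 \left(-1\right)^{2}\right) = \sqrt{-64} + 186 \left(-12 - 24\right) = 8 i + 186 \left(-12 - 24\right) = 8 i + 186 \left(-36\right) = 8 i - 6696 = -6696 + 8 i$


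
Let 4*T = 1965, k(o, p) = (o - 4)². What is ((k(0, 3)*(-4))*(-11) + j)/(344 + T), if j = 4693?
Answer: 84/13 ≈ 6.4615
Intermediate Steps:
k(o, p) = (-4 + o)²
T = 1965/4 (T = (¼)*1965 = 1965/4 ≈ 491.25)
((k(0, 3)*(-4))*(-11) + j)/(344 + T) = (((-4 + 0)²*(-4))*(-11) + 4693)/(344 + 1965/4) = (((-4)²*(-4))*(-11) + 4693)/(3341/4) = ((16*(-4))*(-11) + 4693)*(4/3341) = (-64*(-11) + 4693)*(4/3341) = (704 + 4693)*(4/3341) = 5397*(4/3341) = 84/13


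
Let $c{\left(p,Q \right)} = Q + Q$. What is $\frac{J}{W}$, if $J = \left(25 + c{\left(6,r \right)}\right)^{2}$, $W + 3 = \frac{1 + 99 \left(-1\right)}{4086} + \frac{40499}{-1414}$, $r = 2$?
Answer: $- \frac{2429482482}{91475149} \approx -26.559$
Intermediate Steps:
$c{\left(p,Q \right)} = 2 Q$
$W = - \frac{91475149}{2888802}$ ($W = -3 + \left(\frac{1 + 99 \left(-1\right)}{4086} + \frac{40499}{-1414}\right) = -3 + \left(\left(1 - 99\right) \frac{1}{4086} + 40499 \left(- \frac{1}{1414}\right)\right) = -3 - \frac{82808743}{2888802} = - \frac{91475149}{2888802} \approx -31.665$)
$J = 841$ ($J = \left(25 + 2 \cdot 2\right)^{2} = \left(25 + 4\right)^{2} = 29^{2} = 841$)
$\frac{J}{W} = \frac{841}{- \frac{91475149}{2888802}} = 841 \left(- \frac{2888802}{91475149}\right) = - \frac{2429482482}{91475149}$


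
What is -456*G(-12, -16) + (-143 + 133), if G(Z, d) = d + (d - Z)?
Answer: 9110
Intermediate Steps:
G(Z, d) = -Z + 2*d
-456*G(-12, -16) + (-143 + 133) = -456*(-1*(-12) + 2*(-16)) + (-143 + 133) = -456*(12 - 32) - 10 = -456*(-20) - 10 = 9120 - 10 = 9110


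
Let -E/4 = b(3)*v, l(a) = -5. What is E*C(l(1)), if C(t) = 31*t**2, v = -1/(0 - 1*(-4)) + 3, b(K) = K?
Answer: -25575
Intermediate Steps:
v = 11/4 (v = -1/(0 + 4) + 3 = -1/4 + 3 = 11/4 ≈ 2.7500)
E = -33 (E = -12*11/4 = -4*33/4 = -33)
E*C(l(1)) = -1023*(-5)**2 = -1023*25 = -33*775 = -25575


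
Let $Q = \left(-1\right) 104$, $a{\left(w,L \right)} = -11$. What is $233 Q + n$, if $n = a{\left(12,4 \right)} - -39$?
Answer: $-24204$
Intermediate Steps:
$Q = -104$
$n = 28$ ($n = -11 - -39 = -11 + 39 = 28$)
$233 Q + n = 233 \left(-104\right) + 28 = -24232 + 28 = -24204$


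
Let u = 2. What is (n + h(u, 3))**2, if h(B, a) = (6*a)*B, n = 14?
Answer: 2500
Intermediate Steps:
h(B, a) = 6*B*a
(n + h(u, 3))**2 = (14 + 6*2*3)**2 = (14 + 36)**2 = 50**2 = 2500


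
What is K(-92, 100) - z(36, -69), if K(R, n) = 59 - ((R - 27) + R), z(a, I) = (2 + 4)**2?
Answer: 234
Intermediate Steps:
z(a, I) = 36 (z(a, I) = 6**2 = 36)
K(R, n) = 86 - 2*R (K(R, n) = 59 - ((-27 + R) + R) = 59 - (-27 + 2*R) = 59 + (27 - 2*R) = 86 - 2*R)
K(-92, 100) - z(36, -69) = (86 - 2*(-92)) - 1*36 = (86 + 184) - 36 = 270 - 36 = 234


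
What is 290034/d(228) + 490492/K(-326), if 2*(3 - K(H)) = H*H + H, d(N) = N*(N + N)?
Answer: -26046631/4025872 ≈ -6.4698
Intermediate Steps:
d(N) = 2*N² (d(N) = N*(2*N) = 2*N²)
K(H) = 3 - H/2 - H²/2 (K(H) = 3 - (H*H + H)/2 = 3 - (H² + H)/2 = 3 - (H + H²)/2 = 3 + (-H/2 - H²/2) = 3 - H/2 - H²/2)
290034/d(228) + 490492/K(-326) = 290034/((2*228²)) + 490492/(3 - ½*(-326) - ½*(-326)²) = 290034/((2*51984)) + 490492/(3 + 163 - ½*106276) = 290034/103968 + 490492/(3 + 163 - 53138) = 290034*(1/103968) + 490492/(-52972) = 16113/5776 + 490492*(-1/52972) = 16113/5776 - 122623/13243 = -26046631/4025872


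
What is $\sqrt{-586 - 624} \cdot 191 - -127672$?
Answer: $127672 + 2101 i \sqrt{10} \approx 1.2767 \cdot 10^{5} + 6643.9 i$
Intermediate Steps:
$\sqrt{-586 - 624} \cdot 191 - -127672 = \sqrt{-1210} \cdot 191 + 127672 = 11 i \sqrt{10} \cdot 191 + 127672 = 2101 i \sqrt{10} + 127672 = 127672 + 2101 i \sqrt{10}$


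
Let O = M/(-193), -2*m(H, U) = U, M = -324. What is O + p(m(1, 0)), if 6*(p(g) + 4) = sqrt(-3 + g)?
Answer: -448/193 + I*sqrt(3)/6 ≈ -2.3212 + 0.28868*I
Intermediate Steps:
m(H, U) = -U/2
O = 324/193 (O = -324/(-193) = -324*(-1/193) = 324/193 ≈ 1.6788)
p(g) = -4 + sqrt(-3 + g)/6
O + p(m(1, 0)) = 324/193 + (-4 + sqrt(-3 - 1/2*0)/6) = 324/193 + (-4 + sqrt(-3 + 0)/6) = 324/193 + (-4 + sqrt(-3)/6) = 324/193 + (-4 + (I*sqrt(3))/6) = 324/193 + (-4 + I*sqrt(3)/6) = -448/193 + I*sqrt(3)/6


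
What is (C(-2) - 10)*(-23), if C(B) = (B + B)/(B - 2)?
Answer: 207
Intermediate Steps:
C(B) = 2*B/(-2 + B) (C(B) = (2*B)/(-2 + B) = 2*B/(-2 + B))
(C(-2) - 10)*(-23) = (2*(-2)/(-2 - 2) - 10)*(-23) = (2*(-2)/(-4) - 10)*(-23) = (2*(-2)*(-¼) - 10)*(-23) = (1 - 10)*(-23) = -9*(-23) = 207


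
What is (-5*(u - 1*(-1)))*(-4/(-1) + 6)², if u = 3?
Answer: -2000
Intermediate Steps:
(-5*(u - 1*(-1)))*(-4/(-1) + 6)² = (-5*(3 - 1*(-1)))*(-4/(-1) + 6)² = (-5*(3 + 1))*(-4*(-1) + 6)² = (-5*4)*(4 + 6)² = -20*10² = -20*100 = -2000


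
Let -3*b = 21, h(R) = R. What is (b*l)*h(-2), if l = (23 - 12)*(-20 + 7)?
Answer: -2002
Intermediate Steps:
b = -7 (b = -1/3*21 = -7)
l = -143 (l = 11*(-13) = -143)
(b*l)*h(-2) = -7*(-143)*(-2) = 1001*(-2) = -2002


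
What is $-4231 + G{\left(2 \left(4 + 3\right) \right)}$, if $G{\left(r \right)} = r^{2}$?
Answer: $-4035$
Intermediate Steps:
$-4231 + G{\left(2 \left(4 + 3\right) \right)} = -4231 + \left(2 \left(4 + 3\right)\right)^{2} = -4231 + \left(2 \cdot 7\right)^{2} = -4231 + 14^{2} = -4231 + 196 = -4035$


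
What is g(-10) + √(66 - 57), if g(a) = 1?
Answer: 4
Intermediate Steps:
g(-10) + √(66 - 57) = 1 + √(66 - 57) = 1 + √9 = 1 + 3 = 4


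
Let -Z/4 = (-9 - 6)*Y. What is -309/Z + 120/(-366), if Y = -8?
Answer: 3083/9760 ≈ 0.31588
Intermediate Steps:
Z = -480 (Z = -4*(-9 - 6)*(-8) = -(-60)*(-8) = -4*120 = -480)
-309/Z + 120/(-366) = -309/(-480) + 120/(-366) = -309*(-1/480) + 120*(-1/366) = 103/160 - 20/61 = 3083/9760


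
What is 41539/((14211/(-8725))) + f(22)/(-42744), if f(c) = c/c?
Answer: -5163870942937/202478328 ≈ -25503.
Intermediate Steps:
f(c) = 1
41539/((14211/(-8725))) + f(22)/(-42744) = 41539/((14211/(-8725))) + 1/(-42744) = 41539/((14211*(-1/8725))) + 1*(-1/42744) = 41539/(-14211/8725) - 1/42744 = 41539*(-8725/14211) - 1/42744 = -362427775/14211 - 1/42744 = -5163870942937/202478328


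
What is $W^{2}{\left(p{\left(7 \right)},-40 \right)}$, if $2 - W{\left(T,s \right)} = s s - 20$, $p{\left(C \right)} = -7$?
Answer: $2490084$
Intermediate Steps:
$W{\left(T,s \right)} = 22 - s^{2}$ ($W{\left(T,s \right)} = 2 - \left(s s - 20\right) = 2 - \left(s^{2} - 20\right) = 2 - \left(-20 + s^{2}\right) = 22 - s^{2}$)
$W^{2}{\left(p{\left(7 \right)},-40 \right)} = \left(22 - \left(-40\right)^{2}\right)^{2} = \left(22 - 1600\right)^{2} = \left(-1578\right)^{2} = 2490084$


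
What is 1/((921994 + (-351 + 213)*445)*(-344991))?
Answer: -1/296893734744 ≈ -3.3682e-12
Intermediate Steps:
1/((921994 + (-351 + 213)*445)*(-344991)) = -1/344991/(921994 - 138*445) = -1/344991/(921994 - 61410) = -1/344991/860584 = (1/860584)*(-1/344991) = -1/296893734744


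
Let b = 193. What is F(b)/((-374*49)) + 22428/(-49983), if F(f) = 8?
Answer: -68569232/152664743 ≈ -0.44915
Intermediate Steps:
F(b)/((-374*49)) + 22428/(-49983) = 8/((-374*49)) + 22428/(-49983) = 8/(-18326) + 22428*(-1/49983) = 8*(-1/18326) - 7476/16661 = -4/9163 - 7476/16661 = -68569232/152664743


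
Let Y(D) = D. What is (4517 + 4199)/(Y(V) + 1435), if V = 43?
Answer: 4358/739 ≈ 5.8972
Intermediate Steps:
(4517 + 4199)/(Y(V) + 1435) = (4517 + 4199)/(43 + 1435) = 8716/1478 = 8716*(1/1478) = 4358/739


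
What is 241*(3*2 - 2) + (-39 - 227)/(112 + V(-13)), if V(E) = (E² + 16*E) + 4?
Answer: 10566/11 ≈ 960.54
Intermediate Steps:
V(E) = 4 + E² + 16*E
241*(3*2 - 2) + (-39 - 227)/(112 + V(-13)) = 241*(3*2 - 2) + (-39 - 227)/(112 + (4 + (-13)² + 16*(-13))) = 241*(6 - 2) - 266/(112 + (4 + 169 - 208)) = 241*4 - 266/(112 - 35) = 964 - 266/77 = 964 - 266*1/77 = 964 - 38/11 = 10566/11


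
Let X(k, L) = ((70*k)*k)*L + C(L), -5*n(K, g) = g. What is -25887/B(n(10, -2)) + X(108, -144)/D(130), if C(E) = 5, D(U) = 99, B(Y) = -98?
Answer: -1047236587/882 ≈ -1.1873e+6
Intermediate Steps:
n(K, g) = -g/5
X(k, L) = 5 + 70*L*k² (X(k, L) = ((70*k)*k)*L + 5 = (70*k²)*L + 5 = 70*L*k² + 5 = 5 + 70*L*k²)
-25887/B(n(10, -2)) + X(108, -144)/D(130) = -25887/(-98) + (5 + 70*(-144)*108²)/99 = -25887*(-1/98) + (5 + 70*(-144)*11664)*(1/99) = 25887/98 + (5 - 117573120)*(1/99) = 25887/98 - 117573115*1/99 = 25887/98 - 10688465/9 = -1047236587/882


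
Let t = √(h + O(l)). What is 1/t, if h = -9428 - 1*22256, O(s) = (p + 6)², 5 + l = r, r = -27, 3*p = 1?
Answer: -3*I*√284795/284795 ≈ -0.0056215*I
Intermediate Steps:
p = ⅓ (p = (⅓)*1 = ⅓ ≈ 0.33333)
l = -32 (l = -5 - 27 = -32)
O(s) = 361/9 (O(s) = (⅓ + 6)² = (19/3)² = 361/9)
h = -31684 (h = -9428 - 22256 = -31684)
t = I*√284795/3 (t = √(-31684 + 361/9) = √(-284795/9) = I*√284795/3 ≈ 177.89*I)
1/t = 1/(I*√284795/3) = -3*I*√284795/284795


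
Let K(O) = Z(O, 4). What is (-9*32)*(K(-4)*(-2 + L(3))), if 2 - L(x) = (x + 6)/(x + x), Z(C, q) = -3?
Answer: -1296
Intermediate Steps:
K(O) = -3
L(x) = 2 - (6 + x)/(2*x) (L(x) = 2 - (x + 6)/(x + x) = 2 - (6 + x)/(2*x))
(-9*32)*(K(-4)*(-2 + L(3))) = (-9*32)*(-3*(-2 + (3/2 - 3/3))) = -(-864)*(-2 + (3/2 - 3*⅓)) = -(-864)*(-2 + (3/2 - 1)) = -(-864)*(-2 + ½) = -(-864)*(-3)/2 = -288*9/2 = -1296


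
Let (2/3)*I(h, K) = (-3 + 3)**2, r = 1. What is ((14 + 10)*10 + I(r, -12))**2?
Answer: 57600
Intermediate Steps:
I(h, K) = 0 (I(h, K) = 3*(-3 + 3)**2/2 = (3/2)*0**2 = (3/2)*0 = 0)
((14 + 10)*10 + I(r, -12))**2 = ((14 + 10)*10 + 0)**2 = (24*10 + 0)**2 = (240 + 0)**2 = 240**2 = 57600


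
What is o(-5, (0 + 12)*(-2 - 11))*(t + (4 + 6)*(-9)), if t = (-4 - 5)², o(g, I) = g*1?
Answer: 45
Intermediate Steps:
o(g, I) = g
t = 81 (t = (-9)² = 81)
o(-5, (0 + 12)*(-2 - 11))*(t + (4 + 6)*(-9)) = -5*(81 + (4 + 6)*(-9)) = -5*(81 + 10*(-9)) = -5*(81 - 90) = -5*(-9) = 45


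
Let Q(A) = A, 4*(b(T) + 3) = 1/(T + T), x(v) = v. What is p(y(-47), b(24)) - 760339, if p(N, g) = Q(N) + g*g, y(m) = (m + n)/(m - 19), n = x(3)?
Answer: -28028781695/36864 ≈ -7.6033e+5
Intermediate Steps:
n = 3
b(T) = -3 + 1/(8*T) (b(T) = -3 + 1/(4*(T + T)) = -3 + 1/(4*((2*T))) = -3 + (1/(2*T))/4 = -3 + 1/(8*T))
y(m) = (3 + m)/(-19 + m) (y(m) = (m + 3)/(m - 19) = (3 + m)/(-19 + m))
p(N, g) = N + g² (p(N, g) = N + g*g = N + g²)
p(y(-47), b(24)) - 760339 = ((3 - 47)/(-19 - 47) + (-3 + (⅛)/24)²) - 760339 = (-44/(-66) + (-3 + (⅛)*(1/24))²) - 760339 = (-1/66*(-44) + (-3 + 1/192)²) - 760339 = (⅔ + (-575/192)²) - 760339 = (⅔ + 330625/36864) - 760339 = 355201/36864 - 760339 = -28028781695/36864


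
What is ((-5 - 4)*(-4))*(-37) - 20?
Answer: -1352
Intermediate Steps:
((-5 - 4)*(-4))*(-37) - 20 = -9*(-4)*(-37) - 20 = 36*(-37) - 20 = -1332 - 20 = -1352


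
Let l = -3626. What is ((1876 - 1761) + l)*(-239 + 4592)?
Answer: -15283383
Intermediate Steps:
((1876 - 1761) + l)*(-239 + 4592) = ((1876 - 1761) - 3626)*(-239 + 4592) = (115 - 3626)*4353 = -3511*4353 = -15283383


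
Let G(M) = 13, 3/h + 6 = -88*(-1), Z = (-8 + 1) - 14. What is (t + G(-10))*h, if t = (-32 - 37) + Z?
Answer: -231/82 ≈ -2.8171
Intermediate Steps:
Z = -21 (Z = -7 - 14 = -21)
t = -90 (t = (-32 - 37) - 21 = -69 - 21 = -90)
h = 3/82 (h = 3/(-6 - 88*(-1)) = 3/(-6 + 88) = 3/82 ≈ 0.036585)
(t + G(-10))*h = (-90 + 13)*(3/82) = -77*3/82 = -231/82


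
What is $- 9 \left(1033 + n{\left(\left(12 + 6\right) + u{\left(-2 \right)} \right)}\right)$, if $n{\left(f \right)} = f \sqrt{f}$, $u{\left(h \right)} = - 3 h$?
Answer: $-9297 - 432 \sqrt{6} \approx -10355.0$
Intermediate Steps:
$n{\left(f \right)} = f^{\frac{3}{2}}$
$- 9 \left(1033 + n{\left(\left(12 + 6\right) + u{\left(-2 \right)} \right)}\right) = - 9 \left(1033 + \left(\left(12 + 6\right) - -6\right)^{\frac{3}{2}}\right) = - 9 \left(1033 + \left(18 + 6\right)^{\frac{3}{2}}\right) = - 9 \left(1033 + 24^{\frac{3}{2}}\right) = - 9 \left(1033 + 48 \sqrt{6}\right) = -9297 - 432 \sqrt{6}$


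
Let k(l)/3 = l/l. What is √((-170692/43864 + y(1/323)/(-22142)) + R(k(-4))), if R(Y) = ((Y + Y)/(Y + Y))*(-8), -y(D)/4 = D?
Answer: I*√18285544165588577262878/39213681278 ≈ 3.4484*I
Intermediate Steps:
k(l) = 3 (k(l) = 3*(l/l) = 3*1 = 3)
y(D) = -4*D
R(Y) = -8 (R(Y) = ((2*Y)/((2*Y)))*(-8) = ((2*Y)*(1/(2*Y)))*(-8) = 1*(-8) = -8)
√((-170692/43864 + y(1/323)/(-22142)) + R(k(-4))) = √((-170692/43864 - 4/323/(-22142)) - 8) = √((-170692*1/43864 - 4*1/323*(-1/22142)) - 8) = √((-42673/10966 - 4/323*(-1/22142)) - 8) = √((-42673/10966 + 2/3575933) - 8) = √(-152595766977/39213681278 - 8) = √(-466305217201/39213681278) = I*√18285544165588577262878/39213681278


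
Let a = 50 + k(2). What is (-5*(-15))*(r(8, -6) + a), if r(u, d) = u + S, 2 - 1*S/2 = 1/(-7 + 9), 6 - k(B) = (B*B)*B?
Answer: 4425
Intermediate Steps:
k(B) = 6 - B³ (k(B) = 6 - B*B*B = 6 - B²*B = 6 - B³)
a = 48 (a = 50 + (6 - 1*2³) = 50 + (6 - 1*8) = 50 + (6 - 8) = 50 - 2 = 48)
S = 3 (S = 4 - 2/(-7 + 9) = 4 - 2/2 = 4 - 2*½ = 4 - 1 = 3)
r(u, d) = 3 + u (r(u, d) = u + 3 = 3 + u)
(-5*(-15))*(r(8, -6) + a) = (-5*(-15))*((3 + 8) + 48) = 75*(11 + 48) = 75*59 = 4425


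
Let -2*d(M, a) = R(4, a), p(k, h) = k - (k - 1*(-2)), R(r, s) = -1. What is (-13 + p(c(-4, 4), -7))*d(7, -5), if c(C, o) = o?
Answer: -15/2 ≈ -7.5000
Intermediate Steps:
p(k, h) = -2 (p(k, h) = k - (k + 2) = k - (2 + k) = k + (-2 - k) = -2)
d(M, a) = ½ (d(M, a) = -½*(-1) = ½)
(-13 + p(c(-4, 4), -7))*d(7, -5) = (-13 - 2)*(½) = -15*½ = -15/2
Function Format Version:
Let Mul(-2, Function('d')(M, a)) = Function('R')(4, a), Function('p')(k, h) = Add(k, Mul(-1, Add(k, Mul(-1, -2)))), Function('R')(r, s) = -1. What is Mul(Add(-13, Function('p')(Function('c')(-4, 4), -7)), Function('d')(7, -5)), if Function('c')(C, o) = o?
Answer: Rational(-15, 2) ≈ -7.5000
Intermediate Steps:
Function('p')(k, h) = -2 (Function('p')(k, h) = Add(k, Mul(-1, Add(k, 2))) = Add(k, Mul(-1, Add(2, k))) = Add(k, Add(-2, Mul(-1, k))) = -2)
Function('d')(M, a) = Rational(1, 2) (Function('d')(M, a) = Mul(Rational(-1, 2), -1) = Rational(1, 2))
Mul(Add(-13, Function('p')(Function('c')(-4, 4), -7)), Function('d')(7, -5)) = Mul(Add(-13, -2), Rational(1, 2)) = Mul(-15, Rational(1, 2)) = Rational(-15, 2)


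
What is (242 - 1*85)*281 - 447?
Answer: 43670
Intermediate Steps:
(242 - 1*85)*281 - 447 = (242 - 85)*281 - 447 = 157*281 - 447 = 44117 - 447 = 43670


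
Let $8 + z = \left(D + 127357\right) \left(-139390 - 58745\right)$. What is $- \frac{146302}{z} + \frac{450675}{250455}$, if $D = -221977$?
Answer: $\frac{281633603485823}{156513785027662} \approx 1.7994$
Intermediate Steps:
$z = 18747533692$ ($z = -8 + \left(-221977 + 127357\right) \left(-139390 - 58745\right) = -8 - -18747533700 = -8 + 18747533700 = 18747533692$)
$- \frac{146302}{z} + \frac{450675}{250455} = - \frac{146302}{18747533692} + \frac{450675}{250455} = \left(-146302\right) \frac{1}{18747533692} + 450675 \cdot \frac{1}{250455} = - \frac{73151}{9373766846} + \frac{30045}{16697} = \frac{281633603485823}{156513785027662}$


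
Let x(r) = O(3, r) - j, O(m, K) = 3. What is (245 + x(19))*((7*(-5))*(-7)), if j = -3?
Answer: 61495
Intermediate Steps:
x(r) = 6 (x(r) = 3 - 1*(-3) = 3 + 3 = 6)
(245 + x(19))*((7*(-5))*(-7)) = (245 + 6)*((7*(-5))*(-7)) = 251*(-35*(-7)) = 251*245 = 61495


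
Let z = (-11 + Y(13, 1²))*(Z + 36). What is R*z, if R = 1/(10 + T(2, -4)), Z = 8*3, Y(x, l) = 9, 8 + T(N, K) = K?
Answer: 60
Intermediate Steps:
T(N, K) = -8 + K
Z = 24
R = -½ (R = 1/(10 + (-8 - 4)) = 1/(10 - 12) = 1/(-2) = -½ ≈ -0.50000)
z = -120 (z = (-11 + 9)*(24 + 36) = -2*60 = -120)
R*z = -½*(-120) = 60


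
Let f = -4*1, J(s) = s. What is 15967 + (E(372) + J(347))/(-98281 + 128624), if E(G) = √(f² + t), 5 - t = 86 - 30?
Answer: 484487028/30343 + I*√35/30343 ≈ 15967.0 + 0.00019497*I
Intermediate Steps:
f = -4
t = -51 (t = 5 - (86 - 30) = 5 - 1*56 = 5 - 56 = -51)
E(G) = I*√35 (E(G) = √((-4)² - 51) = √(16 - 51) = √(-35) = I*√35)
15967 + (E(372) + J(347))/(-98281 + 128624) = 15967 + (I*√35 + 347)/(-98281 + 128624) = 15967 + (347 + I*√35)/30343 = 15967 + (347 + I*√35)*(1/30343) = 15967 + (347/30343 + I*√35/30343) = 484487028/30343 + I*√35/30343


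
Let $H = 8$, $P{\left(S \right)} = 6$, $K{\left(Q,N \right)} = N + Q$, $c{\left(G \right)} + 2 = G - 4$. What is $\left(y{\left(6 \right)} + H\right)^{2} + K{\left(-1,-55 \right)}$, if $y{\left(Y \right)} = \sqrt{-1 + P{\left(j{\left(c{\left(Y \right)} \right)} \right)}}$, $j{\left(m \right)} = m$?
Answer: $13 + 16 \sqrt{5} \approx 48.777$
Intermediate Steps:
$c{\left(G \right)} = -6 + G$ ($c{\left(G \right)} = -2 + \left(G - 4\right) = -2 + \left(-4 + G\right) = -6 + G$)
$y{\left(Y \right)} = \sqrt{5}$ ($y{\left(Y \right)} = \sqrt{-1 + 6} = \sqrt{5}$)
$\left(y{\left(6 \right)} + H\right)^{2} + K{\left(-1,-55 \right)} = \left(\sqrt{5} + 8\right)^{2} - 56 = \left(8 + \sqrt{5}\right)^{2} - 56 = -56 + \left(8 + \sqrt{5}\right)^{2}$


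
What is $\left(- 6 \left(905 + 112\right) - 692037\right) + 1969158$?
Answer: $1271019$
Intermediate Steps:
$\left(- 6 \left(905 + 112\right) - 692037\right) + 1969158 = \left(\left(-6\right) 1017 - 692037\right) + 1969158 = \left(-6102 - 692037\right) + 1969158 = -698139 + 1969158 = 1271019$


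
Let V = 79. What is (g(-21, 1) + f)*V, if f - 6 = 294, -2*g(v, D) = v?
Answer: 49059/2 ≈ 24530.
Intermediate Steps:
g(v, D) = -v/2
f = 300 (f = 6 + 294 = 300)
(g(-21, 1) + f)*V = (-½*(-21) + 300)*79 = (21/2 + 300)*79 = (621/2)*79 = 49059/2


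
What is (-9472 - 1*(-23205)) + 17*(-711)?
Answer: 1646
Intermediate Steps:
(-9472 - 1*(-23205)) + 17*(-711) = (-9472 + 23205) - 12087 = 13733 - 12087 = 1646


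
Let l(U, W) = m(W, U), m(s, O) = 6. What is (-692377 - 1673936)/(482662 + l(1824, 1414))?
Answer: -2366313/482668 ≈ -4.9026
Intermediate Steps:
l(U, W) = 6
(-692377 - 1673936)/(482662 + l(1824, 1414)) = (-692377 - 1673936)/(482662 + 6) = -2366313/482668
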